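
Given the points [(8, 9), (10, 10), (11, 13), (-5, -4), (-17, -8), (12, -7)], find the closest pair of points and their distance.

Computing all pairwise distances among 6 points:

d((8, 9), (10, 10)) = 2.2361 <-- minimum
d((8, 9), (11, 13)) = 5.0
d((8, 9), (-5, -4)) = 18.3848
d((8, 9), (-17, -8)) = 30.2324
d((8, 9), (12, -7)) = 16.4924
d((10, 10), (11, 13)) = 3.1623
d((10, 10), (-5, -4)) = 20.5183
d((10, 10), (-17, -8)) = 32.45
d((10, 10), (12, -7)) = 17.1172
d((11, 13), (-5, -4)) = 23.3452
d((11, 13), (-17, -8)) = 35.0
d((11, 13), (12, -7)) = 20.025
d((-5, -4), (-17, -8)) = 12.6491
d((-5, -4), (12, -7)) = 17.2627
d((-17, -8), (12, -7)) = 29.0172

Closest pair: (8, 9) and (10, 10) with distance 2.2361

The closest pair is (8, 9) and (10, 10) with Euclidean distance 2.2361. For 6 points, brute-force pairwise comparison is shown above. For large n, the divide-and-conquer algorithm (sort by x, recurse on halves, check the dividing strip) achieves O(n log n).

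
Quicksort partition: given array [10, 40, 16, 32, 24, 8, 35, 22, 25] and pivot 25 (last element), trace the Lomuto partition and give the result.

Lomuto partition with pivot = 25:

Initial array: [10, 40, 16, 32, 24, 8, 35, 22, 25]

arr[0]=10 <= 25: swap with position 0, array becomes [10, 40, 16, 32, 24, 8, 35, 22, 25]
arr[1]=40 > 25: no swap
arr[2]=16 <= 25: swap with position 1, array becomes [10, 16, 40, 32, 24, 8, 35, 22, 25]
arr[3]=32 > 25: no swap
arr[4]=24 <= 25: swap with position 2, array becomes [10, 16, 24, 32, 40, 8, 35, 22, 25]
arr[5]=8 <= 25: swap with position 3, array becomes [10, 16, 24, 8, 40, 32, 35, 22, 25]
arr[6]=35 > 25: no swap
arr[7]=22 <= 25: swap with position 4, array becomes [10, 16, 24, 8, 22, 32, 35, 40, 25]

Place pivot at position 5: [10, 16, 24, 8, 22, 25, 35, 40, 32]
Pivot position: 5

After partitioning with pivot 25, the array becomes [10, 16, 24, 8, 22, 25, 35, 40, 32]. The pivot is placed at index 5. All elements to the left of the pivot are <= 25, and all elements to the right are > 25.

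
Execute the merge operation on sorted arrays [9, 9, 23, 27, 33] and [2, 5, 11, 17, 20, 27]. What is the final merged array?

Merging process:

Compare 9 vs 2: take 2 from right. Merged: [2]
Compare 9 vs 5: take 5 from right. Merged: [2, 5]
Compare 9 vs 11: take 9 from left. Merged: [2, 5, 9]
Compare 9 vs 11: take 9 from left. Merged: [2, 5, 9, 9]
Compare 23 vs 11: take 11 from right. Merged: [2, 5, 9, 9, 11]
Compare 23 vs 17: take 17 from right. Merged: [2, 5, 9, 9, 11, 17]
Compare 23 vs 20: take 20 from right. Merged: [2, 5, 9, 9, 11, 17, 20]
Compare 23 vs 27: take 23 from left. Merged: [2, 5, 9, 9, 11, 17, 20, 23]
Compare 27 vs 27: take 27 from left. Merged: [2, 5, 9, 9, 11, 17, 20, 23, 27]
Compare 33 vs 27: take 27 from right. Merged: [2, 5, 9, 9, 11, 17, 20, 23, 27, 27]
Append remaining from left: [33]. Merged: [2, 5, 9, 9, 11, 17, 20, 23, 27, 27, 33]

Final merged array: [2, 5, 9, 9, 11, 17, 20, 23, 27, 27, 33]
Total comparisons: 10

The merged array is [2, 5, 9, 9, 11, 17, 20, 23, 27, 27, 33], requiring 10 comparisons. The merge step runs in O(n) time where n is the total number of elements.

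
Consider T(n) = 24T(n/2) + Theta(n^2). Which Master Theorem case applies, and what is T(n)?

Master Theorem for T(n) = 24T(n/2) + O(n^2):

a = 24, b = 2, c = 2
log_b(a) = log_2(24) = 4.5850

Case 1: c = 2 < log_2(24) = 4.5850
T(n) = O(n^(log_2 24))

For T(n) = 24T(n/2) + O(n^2): log_2(24) = 4.5850. This is Case 1 of the Master Theorem (c < log_b(a), work dominated by leaves), giving O(n^(log_2 24)).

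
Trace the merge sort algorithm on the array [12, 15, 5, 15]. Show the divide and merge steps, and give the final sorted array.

Merge sort trace:

Split: [12, 15, 5, 15] -> [12, 15] and [5, 15]
  Split: [12, 15] -> [12] and [15]
  Merge: [12] + [15] -> [12, 15]
  Split: [5, 15] -> [5] and [15]
  Merge: [5] + [15] -> [5, 15]
Merge: [12, 15] + [5, 15] -> [5, 12, 15, 15]

Final sorted array: [5, 12, 15, 15]

The merge sort proceeds by recursively splitting the array and merging sorted halves.
After all merges, the sorted array is [5, 12, 15, 15].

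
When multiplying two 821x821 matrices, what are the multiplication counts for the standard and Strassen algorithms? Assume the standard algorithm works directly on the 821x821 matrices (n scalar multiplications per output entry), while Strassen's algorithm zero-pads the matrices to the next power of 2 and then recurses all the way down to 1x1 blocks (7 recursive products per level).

Matrix multiplication for 821x821 matrices:

Strassen's algorithm requires power-of-2 dimensions. Pad 821x821 to 1024x1024 (next power of 2).

Standard algorithm: 821^3 = 553387661 multiplications
Strassen's algorithm: 7^(log2(1024)) = 7^10 = 282475249 multiplications
Savings: 553387661 - 282475249 = 270912412 multiplications

Standard: 553387661 multiplications (821^3). Strassen: 282475249 multiplications (7^10, after padding to 1024x1024). Strassen reduces 8 recursive multiplications to 7 at each level.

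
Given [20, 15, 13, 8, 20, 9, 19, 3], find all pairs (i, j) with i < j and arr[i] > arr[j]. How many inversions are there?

Finding inversions in [20, 15, 13, 8, 20, 9, 19, 3]:

(0, 1): arr[0]=20 > arr[1]=15
(0, 2): arr[0]=20 > arr[2]=13
(0, 3): arr[0]=20 > arr[3]=8
(0, 5): arr[0]=20 > arr[5]=9
(0, 6): arr[0]=20 > arr[6]=19
(0, 7): arr[0]=20 > arr[7]=3
(1, 2): arr[1]=15 > arr[2]=13
(1, 3): arr[1]=15 > arr[3]=8
(1, 5): arr[1]=15 > arr[5]=9
(1, 7): arr[1]=15 > arr[7]=3
(2, 3): arr[2]=13 > arr[3]=8
(2, 5): arr[2]=13 > arr[5]=9
(2, 7): arr[2]=13 > arr[7]=3
(3, 7): arr[3]=8 > arr[7]=3
(4, 5): arr[4]=20 > arr[5]=9
(4, 6): arr[4]=20 > arr[6]=19
(4, 7): arr[4]=20 > arr[7]=3
(5, 7): arr[5]=9 > arr[7]=3
(6, 7): arr[6]=19 > arr[7]=3

Total inversions: 19

The array has 19 inversion(s): (0,1), (0,2), (0,3), (0,5), (0,6), (0,7), (1,2), (1,3), (1,5), (1,7), (2,3), (2,5), (2,7), (3,7), (4,5), (4,6), (4,7), (5,7), (6,7). Each pair (i,j) satisfies i < j and arr[i] > arr[j].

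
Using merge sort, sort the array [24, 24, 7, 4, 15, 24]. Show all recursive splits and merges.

Merge sort trace:

Split: [24, 24, 7, 4, 15, 24] -> [24, 24, 7] and [4, 15, 24]
  Split: [24, 24, 7] -> [24] and [24, 7]
    Split: [24, 7] -> [24] and [7]
    Merge: [24] + [7] -> [7, 24]
  Merge: [24] + [7, 24] -> [7, 24, 24]
  Split: [4, 15, 24] -> [4] and [15, 24]
    Split: [15, 24] -> [15] and [24]
    Merge: [15] + [24] -> [15, 24]
  Merge: [4] + [15, 24] -> [4, 15, 24]
Merge: [7, 24, 24] + [4, 15, 24] -> [4, 7, 15, 24, 24, 24]

Final sorted array: [4, 7, 15, 24, 24, 24]

The merge sort proceeds by recursively splitting the array and merging sorted halves.
After all merges, the sorted array is [4, 7, 15, 24, 24, 24].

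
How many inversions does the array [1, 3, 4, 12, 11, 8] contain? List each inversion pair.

Finding inversions in [1, 3, 4, 12, 11, 8]:

(3, 4): arr[3]=12 > arr[4]=11
(3, 5): arr[3]=12 > arr[5]=8
(4, 5): arr[4]=11 > arr[5]=8

Total inversions: 3

The array has 3 inversion(s): (3,4), (3,5), (4,5). Each pair (i,j) satisfies i < j and arr[i] > arr[j].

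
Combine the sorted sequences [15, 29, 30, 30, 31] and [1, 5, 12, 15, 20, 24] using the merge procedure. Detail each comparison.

Merging process:

Compare 15 vs 1: take 1 from right. Merged: [1]
Compare 15 vs 5: take 5 from right. Merged: [1, 5]
Compare 15 vs 12: take 12 from right. Merged: [1, 5, 12]
Compare 15 vs 15: take 15 from left. Merged: [1, 5, 12, 15]
Compare 29 vs 15: take 15 from right. Merged: [1, 5, 12, 15, 15]
Compare 29 vs 20: take 20 from right. Merged: [1, 5, 12, 15, 15, 20]
Compare 29 vs 24: take 24 from right. Merged: [1, 5, 12, 15, 15, 20, 24]
Append remaining from left: [29, 30, 30, 31]. Merged: [1, 5, 12, 15, 15, 20, 24, 29, 30, 30, 31]

Final merged array: [1, 5, 12, 15, 15, 20, 24, 29, 30, 30, 31]
Total comparisons: 7

The merged array is [1, 5, 12, 15, 15, 20, 24, 29, 30, 30, 31], requiring 7 comparisons. The merge step runs in O(n) time where n is the total number of elements.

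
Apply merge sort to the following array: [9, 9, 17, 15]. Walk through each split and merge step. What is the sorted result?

Merge sort trace:

Split: [9, 9, 17, 15] -> [9, 9] and [17, 15]
  Split: [9, 9] -> [9] and [9]
  Merge: [9] + [9] -> [9, 9]
  Split: [17, 15] -> [17] and [15]
  Merge: [17] + [15] -> [15, 17]
Merge: [9, 9] + [15, 17] -> [9, 9, 15, 17]

Final sorted array: [9, 9, 15, 17]

The merge sort proceeds by recursively splitting the array and merging sorted halves.
After all merges, the sorted array is [9, 9, 15, 17].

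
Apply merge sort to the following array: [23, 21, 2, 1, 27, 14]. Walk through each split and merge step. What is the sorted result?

Merge sort trace:

Split: [23, 21, 2, 1, 27, 14] -> [23, 21, 2] and [1, 27, 14]
  Split: [23, 21, 2] -> [23] and [21, 2]
    Split: [21, 2] -> [21] and [2]
    Merge: [21] + [2] -> [2, 21]
  Merge: [23] + [2, 21] -> [2, 21, 23]
  Split: [1, 27, 14] -> [1] and [27, 14]
    Split: [27, 14] -> [27] and [14]
    Merge: [27] + [14] -> [14, 27]
  Merge: [1] + [14, 27] -> [1, 14, 27]
Merge: [2, 21, 23] + [1, 14, 27] -> [1, 2, 14, 21, 23, 27]

Final sorted array: [1, 2, 14, 21, 23, 27]

The merge sort proceeds by recursively splitting the array and merging sorted halves.
After all merges, the sorted array is [1, 2, 14, 21, 23, 27].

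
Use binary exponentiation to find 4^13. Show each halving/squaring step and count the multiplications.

Computing 4^13 by squaring (build up from 4^1; each line after the first costs one multiplication):

4^1 = 4
4^2 = (4^1)^2 = 4^2 = 16
4^3 = 4 * 4^2 = 4 * 16 = 64
4^6 = (4^3)^2 = 64^2 = 4096
4^12 = (4^6)^2 = 4096^2 = 16777216
4^13 = 4 * 4^12 = 4 * 16777216 = 67108864

Result: 67108864
Multiplications needed: 5 (5 lines after 4^1)

4^13 = 67108864. Using exponentiation by squaring, this requires 5 multiplications. The key idea: if the exponent is even, square the half-power; if odd, multiply by the base once.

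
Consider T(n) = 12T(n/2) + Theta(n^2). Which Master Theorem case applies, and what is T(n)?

Master Theorem for T(n) = 12T(n/2) + O(n^2):

a = 12, b = 2, c = 2
log_b(a) = log_2(12) = 3.5850

Case 1: c = 2 < log_2(12) = 3.5850
T(n) = O(n^(log_2 12))

For T(n) = 12T(n/2) + O(n^2): log_2(12) = 3.5850. This is Case 1 of the Master Theorem (c < log_b(a), work dominated by leaves), giving O(n^(log_2 12)).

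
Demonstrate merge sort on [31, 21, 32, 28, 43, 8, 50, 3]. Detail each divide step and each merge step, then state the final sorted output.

Merge sort trace:

Split: [31, 21, 32, 28, 43, 8, 50, 3] -> [31, 21, 32, 28] and [43, 8, 50, 3]
  Split: [31, 21, 32, 28] -> [31, 21] and [32, 28]
    Split: [31, 21] -> [31] and [21]
    Merge: [31] + [21] -> [21, 31]
    Split: [32, 28] -> [32] and [28]
    Merge: [32] + [28] -> [28, 32]
  Merge: [21, 31] + [28, 32] -> [21, 28, 31, 32]
  Split: [43, 8, 50, 3] -> [43, 8] and [50, 3]
    Split: [43, 8] -> [43] and [8]
    Merge: [43] + [8] -> [8, 43]
    Split: [50, 3] -> [50] and [3]
    Merge: [50] + [3] -> [3, 50]
  Merge: [8, 43] + [3, 50] -> [3, 8, 43, 50]
Merge: [21, 28, 31, 32] + [3, 8, 43, 50] -> [3, 8, 21, 28, 31, 32, 43, 50]

Final sorted array: [3, 8, 21, 28, 31, 32, 43, 50]

The merge sort proceeds by recursively splitting the array and merging sorted halves.
After all merges, the sorted array is [3, 8, 21, 28, 31, 32, 43, 50].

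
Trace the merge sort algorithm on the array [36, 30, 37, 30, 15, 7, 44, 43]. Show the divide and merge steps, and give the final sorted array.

Merge sort trace:

Split: [36, 30, 37, 30, 15, 7, 44, 43] -> [36, 30, 37, 30] and [15, 7, 44, 43]
  Split: [36, 30, 37, 30] -> [36, 30] and [37, 30]
    Split: [36, 30] -> [36] and [30]
    Merge: [36] + [30] -> [30, 36]
    Split: [37, 30] -> [37] and [30]
    Merge: [37] + [30] -> [30, 37]
  Merge: [30, 36] + [30, 37] -> [30, 30, 36, 37]
  Split: [15, 7, 44, 43] -> [15, 7] and [44, 43]
    Split: [15, 7] -> [15] and [7]
    Merge: [15] + [7] -> [7, 15]
    Split: [44, 43] -> [44] and [43]
    Merge: [44] + [43] -> [43, 44]
  Merge: [7, 15] + [43, 44] -> [7, 15, 43, 44]
Merge: [30, 30, 36, 37] + [7, 15, 43, 44] -> [7, 15, 30, 30, 36, 37, 43, 44]

Final sorted array: [7, 15, 30, 30, 36, 37, 43, 44]

The merge sort proceeds by recursively splitting the array and merging sorted halves.
After all merges, the sorted array is [7, 15, 30, 30, 36, 37, 43, 44].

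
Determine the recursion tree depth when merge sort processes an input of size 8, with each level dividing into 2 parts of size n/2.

For divide and conquer with division factor 2:

Problem sizes at each level:
Level 0: 8
Level 1: 4
Level 2: 2
Level 3: 1

The root is level 0 and the size-1 base case is level 3 (the tree spans levels 0 through 3, i.e. 4 levels counting the root), so the depth is the number of divisions: log_2(8) = 3

The recursion tree depth is log_2(8) = 3. At each level, the problem size is divided by 2, so it takes 3 divisions to reduce to a base case of size 1. The algorithm makes 2 recursive calls at each level.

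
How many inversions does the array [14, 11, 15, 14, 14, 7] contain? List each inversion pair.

Finding inversions in [14, 11, 15, 14, 14, 7]:

(0, 1): arr[0]=14 > arr[1]=11
(0, 5): arr[0]=14 > arr[5]=7
(1, 5): arr[1]=11 > arr[5]=7
(2, 3): arr[2]=15 > arr[3]=14
(2, 4): arr[2]=15 > arr[4]=14
(2, 5): arr[2]=15 > arr[5]=7
(3, 5): arr[3]=14 > arr[5]=7
(4, 5): arr[4]=14 > arr[5]=7

Total inversions: 8

The array has 8 inversion(s): (0,1), (0,5), (1,5), (2,3), (2,4), (2,5), (3,5), (4,5). Each pair (i,j) satisfies i < j and arr[i] > arr[j].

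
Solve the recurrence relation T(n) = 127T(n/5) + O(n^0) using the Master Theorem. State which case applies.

Master Theorem for T(n) = 127T(n/5) + O(n^0):

a = 127, b = 5, c = 0
log_b(a) = log_5(127) = 3.0099

Case 1: c = 0 < log_5(127) = 3.0099
T(n) = O(n^(log_5 127))

For T(n) = 127T(n/5) + O(n^0): log_5(127) = 3.0099. This is Case 1 of the Master Theorem (c < log_b(a), work dominated by leaves), giving O(n^(log_5 127)).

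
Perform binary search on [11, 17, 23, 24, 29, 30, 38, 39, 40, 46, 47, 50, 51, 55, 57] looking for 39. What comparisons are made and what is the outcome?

Binary search for 39 in [11, 17, 23, 24, 29, 30, 38, 39, 40, 46, 47, 50, 51, 55, 57]:

lo=0, hi=14, mid=7, arr[mid]=39 -> Found target at index 7!

Binary search finds 39 at index 7 after 1 comparisons. The search repeatedly halves the search space by comparing with the middle element.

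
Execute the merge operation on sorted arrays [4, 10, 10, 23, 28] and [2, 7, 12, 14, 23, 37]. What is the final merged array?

Merging process:

Compare 4 vs 2: take 2 from right. Merged: [2]
Compare 4 vs 7: take 4 from left. Merged: [2, 4]
Compare 10 vs 7: take 7 from right. Merged: [2, 4, 7]
Compare 10 vs 12: take 10 from left. Merged: [2, 4, 7, 10]
Compare 10 vs 12: take 10 from left. Merged: [2, 4, 7, 10, 10]
Compare 23 vs 12: take 12 from right. Merged: [2, 4, 7, 10, 10, 12]
Compare 23 vs 14: take 14 from right. Merged: [2, 4, 7, 10, 10, 12, 14]
Compare 23 vs 23: take 23 from left. Merged: [2, 4, 7, 10, 10, 12, 14, 23]
Compare 28 vs 23: take 23 from right. Merged: [2, 4, 7, 10, 10, 12, 14, 23, 23]
Compare 28 vs 37: take 28 from left. Merged: [2, 4, 7, 10, 10, 12, 14, 23, 23, 28]
Append remaining from right: [37]. Merged: [2, 4, 7, 10, 10, 12, 14, 23, 23, 28, 37]

Final merged array: [2, 4, 7, 10, 10, 12, 14, 23, 23, 28, 37]
Total comparisons: 10

The merged array is [2, 4, 7, 10, 10, 12, 14, 23, 23, 28, 37], requiring 10 comparisons. The merge step runs in O(n) time where n is the total number of elements.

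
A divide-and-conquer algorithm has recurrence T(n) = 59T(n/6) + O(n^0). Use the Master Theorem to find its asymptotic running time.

Master Theorem for T(n) = 59T(n/6) + O(n^0):

a = 59, b = 6, c = 0
log_b(a) = log_6(59) = 2.2757

Case 1: c = 0 < log_6(59) = 2.2757
T(n) = O(n^(log_6 59))

For T(n) = 59T(n/6) + O(n^0): log_6(59) = 2.2757. This is Case 1 of the Master Theorem (c < log_b(a), work dominated by leaves), giving O(n^(log_6 59)).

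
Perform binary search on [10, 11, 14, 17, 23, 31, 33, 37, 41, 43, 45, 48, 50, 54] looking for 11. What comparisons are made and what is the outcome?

Binary search for 11 in [10, 11, 14, 17, 23, 31, 33, 37, 41, 43, 45, 48, 50, 54]:

lo=0, hi=13, mid=6, arr[mid]=33 -> 33 > 11, search left half
lo=0, hi=5, mid=2, arr[mid]=14 -> 14 > 11, search left half
lo=0, hi=1, mid=0, arr[mid]=10 -> 10 < 11, search right half
lo=1, hi=1, mid=1, arr[mid]=11 -> Found target at index 1!

Binary search finds 11 at index 1 after 4 comparisons. The search repeatedly halves the search space by comparing with the middle element.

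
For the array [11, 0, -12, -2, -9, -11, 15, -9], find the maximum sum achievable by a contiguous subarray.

Using Kadane's algorithm on [11, 0, -12, -2, -9, -11, 15, -9]:

Scanning through the array:
Position 1 (value 0): max_ending_here = 11, max_so_far = 11
Position 2 (value -12): max_ending_here = -1, max_so_far = 11
Position 3 (value -2): max_ending_here = -2, max_so_far = 11
Position 4 (value -9): max_ending_here = -9, max_so_far = 11
Position 5 (value -11): max_ending_here = -11, max_so_far = 11
Position 6 (value 15): max_ending_here = 15, max_so_far = 15
Position 7 (value -9): max_ending_here = 6, max_so_far = 15

Maximum subarray: [15]
Maximum sum: 15

The maximum subarray is [15] with sum 15. This subarray runs from index 6 to index 6.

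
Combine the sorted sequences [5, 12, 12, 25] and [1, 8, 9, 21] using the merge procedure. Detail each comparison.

Merging process:

Compare 5 vs 1: take 1 from right. Merged: [1]
Compare 5 vs 8: take 5 from left. Merged: [1, 5]
Compare 12 vs 8: take 8 from right. Merged: [1, 5, 8]
Compare 12 vs 9: take 9 from right. Merged: [1, 5, 8, 9]
Compare 12 vs 21: take 12 from left. Merged: [1, 5, 8, 9, 12]
Compare 12 vs 21: take 12 from left. Merged: [1, 5, 8, 9, 12, 12]
Compare 25 vs 21: take 21 from right. Merged: [1, 5, 8, 9, 12, 12, 21]
Append remaining from left: [25]. Merged: [1, 5, 8, 9, 12, 12, 21, 25]

Final merged array: [1, 5, 8, 9, 12, 12, 21, 25]
Total comparisons: 7

The merged array is [1, 5, 8, 9, 12, 12, 21, 25], requiring 7 comparisons. The merge step runs in O(n) time where n is the total number of elements.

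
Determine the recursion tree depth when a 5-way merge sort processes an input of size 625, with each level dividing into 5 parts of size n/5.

For divide and conquer with division factor 5:

Problem sizes at each level:
Level 0: 625
Level 1: 125
Level 2: 25
Level 3: 5
Level 4: 1

The root is level 0 and the size-1 base case is level 4 (the tree spans levels 0 through 4, i.e. 5 levels counting the root), so the depth is the number of divisions: log_5(625) = 4

The recursion tree depth is log_5(625) = 4. At each level, the problem size is divided by 5, so it takes 4 divisions to reduce to a base case of size 1. The algorithm makes 5 recursive calls at each level.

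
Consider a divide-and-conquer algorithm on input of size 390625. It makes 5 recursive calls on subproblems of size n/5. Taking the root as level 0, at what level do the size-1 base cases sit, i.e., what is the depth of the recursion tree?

For divide and conquer with division factor 5:

Problem sizes at each level:
Level 0: 390625
Level 1: 78125
Level 2: 15625
Level 3: 3125
Level 4: 625
Level 5: 125
Level 6: 25
Level 7: 5
Level 8: 1

The root is level 0 and the size-1 base case is level 8 (the tree spans levels 0 through 8, i.e. 9 levels counting the root), so the depth is the number of divisions: log_5(390625) = 8

The recursion tree depth is log_5(390625) = 8. At each level, the problem size is divided by 5, so it takes 8 divisions to reduce to a base case of size 1. The algorithm makes 5 recursive calls at each level.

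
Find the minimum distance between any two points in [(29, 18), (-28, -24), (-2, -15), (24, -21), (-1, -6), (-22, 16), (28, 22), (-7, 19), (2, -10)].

Computing all pairwise distances among 9 points:

d((29, 18), (-28, -24)) = 70.8025
d((29, 18), (-2, -15)) = 45.2769
d((29, 18), (24, -21)) = 39.3192
d((29, 18), (-1, -6)) = 38.4187
d((29, 18), (-22, 16)) = 51.0392
d((29, 18), (28, 22)) = 4.1231 <-- minimum
d((29, 18), (-7, 19)) = 36.0139
d((29, 18), (2, -10)) = 38.8973
d((-28, -24), (-2, -15)) = 27.5136
d((-28, -24), (24, -21)) = 52.0865
d((-28, -24), (-1, -6)) = 32.45
d((-28, -24), (-22, 16)) = 40.4475
d((-28, -24), (28, 22)) = 72.4707
d((-28, -24), (-7, 19)) = 47.8539
d((-28, -24), (2, -10)) = 33.1059
d((-2, -15), (24, -21)) = 26.6833
d((-2, -15), (-1, -6)) = 9.0554
d((-2, -15), (-22, 16)) = 36.8917
d((-2, -15), (28, 22)) = 47.634
d((-2, -15), (-7, 19)) = 34.3657
d((-2, -15), (2, -10)) = 6.4031
d((24, -21), (-1, -6)) = 29.1548
d((24, -21), (-22, 16)) = 59.0339
d((24, -21), (28, 22)) = 43.1856
d((24, -21), (-7, 19)) = 50.6063
d((24, -21), (2, -10)) = 24.5967
d((-1, -6), (-22, 16)) = 30.4138
d((-1, -6), (28, 22)) = 40.3113
d((-1, -6), (-7, 19)) = 25.7099
d((-1, -6), (2, -10)) = 5.0
d((-22, 16), (28, 22)) = 50.3587
d((-22, 16), (-7, 19)) = 15.2971
d((-22, 16), (2, -10)) = 35.3836
d((28, 22), (-7, 19)) = 35.1283
d((28, 22), (2, -10)) = 41.2311
d((-7, 19), (2, -10)) = 30.3645

Closest pair: (29, 18) and (28, 22) with distance 4.1231

The closest pair is (29, 18) and (28, 22) with Euclidean distance 4.1231. For 9 points, brute-force pairwise comparison is shown above. For large n, the divide-and-conquer algorithm (sort by x, recurse on halves, check the dividing strip) achieves O(n log n).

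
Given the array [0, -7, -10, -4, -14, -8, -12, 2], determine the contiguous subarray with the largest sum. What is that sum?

Using Kadane's algorithm on [0, -7, -10, -4, -14, -8, -12, 2]:

Scanning through the array:
Position 1 (value -7): max_ending_here = -7, max_so_far = 0
Position 2 (value -10): max_ending_here = -10, max_so_far = 0
Position 3 (value -4): max_ending_here = -4, max_so_far = 0
Position 4 (value -14): max_ending_here = -14, max_so_far = 0
Position 5 (value -8): max_ending_here = -8, max_so_far = 0
Position 6 (value -12): max_ending_here = -12, max_so_far = 0
Position 7 (value 2): max_ending_here = 2, max_so_far = 2

Maximum subarray: [2]
Maximum sum: 2

The maximum subarray is [2] with sum 2. This subarray runs from index 7 to index 7.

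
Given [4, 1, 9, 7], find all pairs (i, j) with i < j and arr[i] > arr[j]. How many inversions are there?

Finding inversions in [4, 1, 9, 7]:

(0, 1): arr[0]=4 > arr[1]=1
(2, 3): arr[2]=9 > arr[3]=7

Total inversions: 2

The array has 2 inversion(s): (0,1), (2,3). Each pair (i,j) satisfies i < j and arr[i] > arr[j].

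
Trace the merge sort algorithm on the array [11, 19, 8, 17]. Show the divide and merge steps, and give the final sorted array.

Merge sort trace:

Split: [11, 19, 8, 17] -> [11, 19] and [8, 17]
  Split: [11, 19] -> [11] and [19]
  Merge: [11] + [19] -> [11, 19]
  Split: [8, 17] -> [8] and [17]
  Merge: [8] + [17] -> [8, 17]
Merge: [11, 19] + [8, 17] -> [8, 11, 17, 19]

Final sorted array: [8, 11, 17, 19]

The merge sort proceeds by recursively splitting the array and merging sorted halves.
After all merges, the sorted array is [8, 11, 17, 19].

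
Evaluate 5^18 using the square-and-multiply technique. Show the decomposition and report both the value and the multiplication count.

Computing 5^18 by squaring (build up from 5^1; each line after the first costs one multiplication):

5^1 = 5
5^2 = (5^1)^2 = 5^2 = 25
5^4 = (5^2)^2 = 25^2 = 625
5^8 = (5^4)^2 = 625^2 = 390625
5^9 = 5 * 5^8 = 5 * 390625 = 1953125
5^18 = (5^9)^2 = 1953125^2 = 3814697265625

Result: 3814697265625
Multiplications needed: 5 (5 lines after 5^1)

5^18 = 3814697265625. Using exponentiation by squaring, this requires 5 multiplications. The key idea: if the exponent is even, square the half-power; if odd, multiply by the base once.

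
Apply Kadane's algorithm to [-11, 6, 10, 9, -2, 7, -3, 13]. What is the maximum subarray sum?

Using Kadane's algorithm on [-11, 6, 10, 9, -2, 7, -3, 13]:

Scanning through the array:
Position 1 (value 6): max_ending_here = 6, max_so_far = 6
Position 2 (value 10): max_ending_here = 16, max_so_far = 16
Position 3 (value 9): max_ending_here = 25, max_so_far = 25
Position 4 (value -2): max_ending_here = 23, max_so_far = 25
Position 5 (value 7): max_ending_here = 30, max_so_far = 30
Position 6 (value -3): max_ending_here = 27, max_so_far = 30
Position 7 (value 13): max_ending_here = 40, max_so_far = 40

Maximum subarray: [6, 10, 9, -2, 7, -3, 13]
Maximum sum: 40

The maximum subarray is [6, 10, 9, -2, 7, -3, 13] with sum 40. This subarray runs from index 1 to index 7.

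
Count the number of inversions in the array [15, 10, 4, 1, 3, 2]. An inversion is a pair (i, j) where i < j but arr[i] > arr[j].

Finding inversions in [15, 10, 4, 1, 3, 2]:

(0, 1): arr[0]=15 > arr[1]=10
(0, 2): arr[0]=15 > arr[2]=4
(0, 3): arr[0]=15 > arr[3]=1
(0, 4): arr[0]=15 > arr[4]=3
(0, 5): arr[0]=15 > arr[5]=2
(1, 2): arr[1]=10 > arr[2]=4
(1, 3): arr[1]=10 > arr[3]=1
(1, 4): arr[1]=10 > arr[4]=3
(1, 5): arr[1]=10 > arr[5]=2
(2, 3): arr[2]=4 > arr[3]=1
(2, 4): arr[2]=4 > arr[4]=3
(2, 5): arr[2]=4 > arr[5]=2
(4, 5): arr[4]=3 > arr[5]=2

Total inversions: 13

The array has 13 inversion(s): (0,1), (0,2), (0,3), (0,4), (0,5), (1,2), (1,3), (1,4), (1,5), (2,3), (2,4), (2,5), (4,5). Each pair (i,j) satisfies i < j and arr[i] > arr[j].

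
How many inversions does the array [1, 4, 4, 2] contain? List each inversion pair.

Finding inversions in [1, 4, 4, 2]:

(1, 3): arr[1]=4 > arr[3]=2
(2, 3): arr[2]=4 > arr[3]=2

Total inversions: 2

The array has 2 inversion(s): (1,3), (2,3). Each pair (i,j) satisfies i < j and arr[i] > arr[j].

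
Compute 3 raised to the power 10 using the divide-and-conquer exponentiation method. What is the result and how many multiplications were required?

Computing 3^10 by squaring (build up from 3^1; each line after the first costs one multiplication):

3^1 = 3
3^2 = (3^1)^2 = 3^2 = 9
3^4 = (3^2)^2 = 9^2 = 81
3^5 = 3 * 3^4 = 3 * 81 = 243
3^10 = (3^5)^2 = 243^2 = 59049

Result: 59049
Multiplications needed: 4 (4 lines after 3^1)

3^10 = 59049. Using exponentiation by squaring, this requires 4 multiplications. The key idea: if the exponent is even, square the half-power; if odd, multiply by the base once.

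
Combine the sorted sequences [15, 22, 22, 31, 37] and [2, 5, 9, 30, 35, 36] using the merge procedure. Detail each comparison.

Merging process:

Compare 15 vs 2: take 2 from right. Merged: [2]
Compare 15 vs 5: take 5 from right. Merged: [2, 5]
Compare 15 vs 9: take 9 from right. Merged: [2, 5, 9]
Compare 15 vs 30: take 15 from left. Merged: [2, 5, 9, 15]
Compare 22 vs 30: take 22 from left. Merged: [2, 5, 9, 15, 22]
Compare 22 vs 30: take 22 from left. Merged: [2, 5, 9, 15, 22, 22]
Compare 31 vs 30: take 30 from right. Merged: [2, 5, 9, 15, 22, 22, 30]
Compare 31 vs 35: take 31 from left. Merged: [2, 5, 9, 15, 22, 22, 30, 31]
Compare 37 vs 35: take 35 from right. Merged: [2, 5, 9, 15, 22, 22, 30, 31, 35]
Compare 37 vs 36: take 36 from right. Merged: [2, 5, 9, 15, 22, 22, 30, 31, 35, 36]
Append remaining from left: [37]. Merged: [2, 5, 9, 15, 22, 22, 30, 31, 35, 36, 37]

Final merged array: [2, 5, 9, 15, 22, 22, 30, 31, 35, 36, 37]
Total comparisons: 10

The merged array is [2, 5, 9, 15, 22, 22, 30, 31, 35, 36, 37], requiring 10 comparisons. The merge step runs in O(n) time where n is the total number of elements.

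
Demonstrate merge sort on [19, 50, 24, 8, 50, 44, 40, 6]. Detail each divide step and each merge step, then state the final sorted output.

Merge sort trace:

Split: [19, 50, 24, 8, 50, 44, 40, 6] -> [19, 50, 24, 8] and [50, 44, 40, 6]
  Split: [19, 50, 24, 8] -> [19, 50] and [24, 8]
    Split: [19, 50] -> [19] and [50]
    Merge: [19] + [50] -> [19, 50]
    Split: [24, 8] -> [24] and [8]
    Merge: [24] + [8] -> [8, 24]
  Merge: [19, 50] + [8, 24] -> [8, 19, 24, 50]
  Split: [50, 44, 40, 6] -> [50, 44] and [40, 6]
    Split: [50, 44] -> [50] and [44]
    Merge: [50] + [44] -> [44, 50]
    Split: [40, 6] -> [40] and [6]
    Merge: [40] + [6] -> [6, 40]
  Merge: [44, 50] + [6, 40] -> [6, 40, 44, 50]
Merge: [8, 19, 24, 50] + [6, 40, 44, 50] -> [6, 8, 19, 24, 40, 44, 50, 50]

Final sorted array: [6, 8, 19, 24, 40, 44, 50, 50]

The merge sort proceeds by recursively splitting the array and merging sorted halves.
After all merges, the sorted array is [6, 8, 19, 24, 40, 44, 50, 50].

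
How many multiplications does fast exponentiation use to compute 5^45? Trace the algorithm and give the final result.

Computing 5^45 by squaring (build up from 5^1; each line after the first costs one multiplication):

5^1 = 5
5^2 = (5^1)^2 = 5^2 = 25
5^4 = (5^2)^2 = 25^2 = 625
5^5 = 5 * 5^4 = 5 * 625 = 3125
5^10 = (5^5)^2 = 3125^2 = 9765625
5^11 = 5 * 5^10 = 5 * 9765625 = 48828125
5^22 = (5^11)^2 = 48828125^2 = 2384185791015625
5^44 = (5^22)^2 = 2384185791015625^2 = 5684341886080801486968994140625
5^45 = 5 * 5^44 = 5 * 5684341886080801486968994140625 = 28421709430404007434844970703125

Result: 28421709430404007434844970703125
Multiplications needed: 8 (8 lines after 5^1)

5^45 = 28421709430404007434844970703125. Using exponentiation by squaring, this requires 8 multiplications. The key idea: if the exponent is even, square the half-power; if odd, multiply by the base once.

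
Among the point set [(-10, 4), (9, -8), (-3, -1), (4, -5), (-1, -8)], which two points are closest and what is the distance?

Computing all pairwise distances among 5 points:

d((-10, 4), (9, -8)) = 22.4722
d((-10, 4), (-3, -1)) = 8.6023
d((-10, 4), (4, -5)) = 16.6433
d((-10, 4), (-1, -8)) = 15.0
d((9, -8), (-3, -1)) = 13.8924
d((9, -8), (4, -5)) = 5.831 <-- minimum
d((9, -8), (-1, -8)) = 10.0
d((-3, -1), (4, -5)) = 8.0623
d((-3, -1), (-1, -8)) = 7.2801
d((4, -5), (-1, -8)) = 5.831 <-- minimum

Minimum distance: 5.831 (tie among 2 pairs: (9, -8) and (4, -5); (4, -5) and (-1, -8))

The minimum Euclidean distance is 5.831. There is a tie: 2 pairs achieve this minimum — (9, -8) and (4, -5); (4, -5) and (-1, -8). Any of these is a valid closest pair. For 5 points, brute-force pairwise comparison is shown above. For large n, the divide-and-conquer algorithm (sort by x, recurse on halves, check the dividing strip) achieves O(n log n).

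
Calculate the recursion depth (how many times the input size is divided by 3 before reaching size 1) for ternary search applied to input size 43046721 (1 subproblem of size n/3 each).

For divide and conquer with division factor 3:

Problem sizes at each level:
Level 0: 43046721
Level 1: 14348907
Level 2: 4782969
Level 3: 1594323
Level 4: 531441
Level 5: 177147
Level 6: 59049
Level 7: 19683
Level 8: 6561
Level 9: 2187
Level 10: 729
Level 11: 243
Level 12: 81
Level 13: 27
Level 14: 9
Level 15: 3
Level 16: 1

The root is level 0 and the size-1 base case is level 16 (the tree spans levels 0 through 16, i.e. 17 levels counting the root), so the depth is the number of divisions: log_3(43046721) = 16

The recursion tree depth is log_3(43046721) = 16. At each level, the problem size is divided by 3, so it takes 16 divisions to reduce to a base case of size 1. The algorithm makes 1 recursive call at each level.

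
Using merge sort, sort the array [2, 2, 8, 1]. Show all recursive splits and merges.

Merge sort trace:

Split: [2, 2, 8, 1] -> [2, 2] and [8, 1]
  Split: [2, 2] -> [2] and [2]
  Merge: [2] + [2] -> [2, 2]
  Split: [8, 1] -> [8] and [1]
  Merge: [8] + [1] -> [1, 8]
Merge: [2, 2] + [1, 8] -> [1, 2, 2, 8]

Final sorted array: [1, 2, 2, 8]

The merge sort proceeds by recursively splitting the array and merging sorted halves.
After all merges, the sorted array is [1, 2, 2, 8].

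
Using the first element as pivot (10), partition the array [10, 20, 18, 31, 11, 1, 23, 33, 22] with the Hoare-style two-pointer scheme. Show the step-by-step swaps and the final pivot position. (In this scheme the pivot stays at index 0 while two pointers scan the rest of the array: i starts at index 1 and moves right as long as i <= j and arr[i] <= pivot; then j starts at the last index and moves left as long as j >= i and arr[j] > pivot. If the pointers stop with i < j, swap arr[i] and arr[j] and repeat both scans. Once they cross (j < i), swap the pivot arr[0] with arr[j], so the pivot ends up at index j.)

Hoare-style two-pointer partition with pivot = 10:

Initial array: [10, 20, 18, 31, 11, 1, 23, 33, 22]

Pointers start at i = 1, j = 8.
i stops at index 1 (arr[1]=20 > 10), j stops at index 5 (arr[5]=1 <= 10): swap arr[1] and arr[5], array becomes [10, 1, 18, 31, 11, 20, 23, 33, 22]
i ends at 2, j ends at 1: the pointers have crossed (j < i), so scanning stops.

Swap pivot arr[0] with arr[1] to place pivot at position 1: [1, 10, 18, 31, 11, 20, 23, 33, 22]
Pivot position: 1

After partitioning with pivot 10, the array becomes [1, 10, 18, 31, 11, 20, 23, 33, 22]. The pivot is placed at index 1. All elements to the left of the pivot are <= 10, and all elements to the right are > 10.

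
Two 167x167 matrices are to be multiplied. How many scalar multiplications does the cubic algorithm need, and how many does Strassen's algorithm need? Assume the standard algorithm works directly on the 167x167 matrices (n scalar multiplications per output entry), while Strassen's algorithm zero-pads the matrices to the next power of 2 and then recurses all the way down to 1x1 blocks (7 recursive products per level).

Matrix multiplication for 167x167 matrices:

Strassen's algorithm requires power-of-2 dimensions. Pad 167x167 to 256x256 (next power of 2).

Standard algorithm: 167^3 = 4657463 multiplications
Strassen's algorithm: 7^(log2(256)) = 7^8 = 5764801 multiplications
Difference: 4657463 - 5764801 = -1107338 (Strassen uses MORE here due to padding overhead — for small or just-over-power-of-2 n, padding can outweigh the per-level savings)

Standard: 4657463 multiplications (167^3). Strassen: 5764801 multiplications (7^8, after padding to 256x256). Strassen reduces 8 recursive multiplications to 7 at each level.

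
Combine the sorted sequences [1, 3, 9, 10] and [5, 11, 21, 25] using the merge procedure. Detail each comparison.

Merging process:

Compare 1 vs 5: take 1 from left. Merged: [1]
Compare 3 vs 5: take 3 from left. Merged: [1, 3]
Compare 9 vs 5: take 5 from right. Merged: [1, 3, 5]
Compare 9 vs 11: take 9 from left. Merged: [1, 3, 5, 9]
Compare 10 vs 11: take 10 from left. Merged: [1, 3, 5, 9, 10]
Append remaining from right: [11, 21, 25]. Merged: [1, 3, 5, 9, 10, 11, 21, 25]

Final merged array: [1, 3, 5, 9, 10, 11, 21, 25]
Total comparisons: 5

The merged array is [1, 3, 5, 9, 10, 11, 21, 25], requiring 5 comparisons. The merge step runs in O(n) time where n is the total number of elements.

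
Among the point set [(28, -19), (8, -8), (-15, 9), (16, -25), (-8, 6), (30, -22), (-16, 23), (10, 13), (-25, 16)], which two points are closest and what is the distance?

Computing all pairwise distances among 9 points:

d((28, -19), (8, -8)) = 22.8254
d((28, -19), (-15, 9)) = 51.3128
d((28, -19), (16, -25)) = 13.4164
d((28, -19), (-8, 6)) = 43.8292
d((28, -19), (30, -22)) = 3.6056 <-- minimum
d((28, -19), (-16, 23)) = 60.8276
d((28, -19), (10, 13)) = 36.7151
d((28, -19), (-25, 16)) = 63.5138
d((8, -8), (-15, 9)) = 28.6007
d((8, -8), (16, -25)) = 18.7883
d((8, -8), (-8, 6)) = 21.2603
d((8, -8), (30, -22)) = 26.0768
d((8, -8), (-16, 23)) = 39.2046
d((8, -8), (10, 13)) = 21.095
d((8, -8), (-25, 16)) = 40.8044
d((-15, 9), (16, -25)) = 46.0109
d((-15, 9), (-8, 6)) = 7.6158
d((-15, 9), (30, -22)) = 54.6443
d((-15, 9), (-16, 23)) = 14.0357
d((-15, 9), (10, 13)) = 25.318
d((-15, 9), (-25, 16)) = 12.2066
d((16, -25), (-8, 6)) = 39.2046
d((16, -25), (30, -22)) = 14.3178
d((16, -25), (-16, 23)) = 57.6888
d((16, -25), (10, 13)) = 38.4708
d((16, -25), (-25, 16)) = 57.9828
d((-8, 6), (30, -22)) = 47.2017
d((-8, 6), (-16, 23)) = 18.7883
d((-8, 6), (10, 13)) = 19.3132
d((-8, 6), (-25, 16)) = 19.7231
d((30, -22), (-16, 23)) = 64.3506
d((30, -22), (10, 13)) = 40.3113
d((30, -22), (-25, 16)) = 66.8506
d((-16, 23), (10, 13)) = 27.8568
d((-16, 23), (-25, 16)) = 11.4018
d((10, 13), (-25, 16)) = 35.1283

Closest pair: (28, -19) and (30, -22) with distance 3.6056

The closest pair is (28, -19) and (30, -22) with Euclidean distance 3.6056. For 9 points, brute-force pairwise comparison is shown above. For large n, the divide-and-conquer algorithm (sort by x, recurse on halves, check the dividing strip) achieves O(n log n).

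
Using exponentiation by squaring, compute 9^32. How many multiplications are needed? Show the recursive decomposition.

Computing 9^32 by squaring (build up from 9^1; each line after the first costs one multiplication):

9^1 = 9
9^2 = (9^1)^2 = 9^2 = 81
9^4 = (9^2)^2 = 81^2 = 6561
9^8 = (9^4)^2 = 6561^2 = 43046721
9^16 = (9^8)^2 = 43046721^2 = 1853020188851841
9^32 = (9^16)^2 = 1853020188851841^2 = 3433683820292512484657849089281

Result: 3433683820292512484657849089281
Multiplications needed: 5 (5 lines after 9^1)

9^32 = 3433683820292512484657849089281. Using exponentiation by squaring, this requires 5 multiplications. The key idea: if the exponent is even, square the half-power; if odd, multiply by the base once.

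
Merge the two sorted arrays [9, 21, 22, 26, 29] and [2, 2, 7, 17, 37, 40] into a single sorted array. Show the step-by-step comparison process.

Merging process:

Compare 9 vs 2: take 2 from right. Merged: [2]
Compare 9 vs 2: take 2 from right. Merged: [2, 2]
Compare 9 vs 7: take 7 from right. Merged: [2, 2, 7]
Compare 9 vs 17: take 9 from left. Merged: [2, 2, 7, 9]
Compare 21 vs 17: take 17 from right. Merged: [2, 2, 7, 9, 17]
Compare 21 vs 37: take 21 from left. Merged: [2, 2, 7, 9, 17, 21]
Compare 22 vs 37: take 22 from left. Merged: [2, 2, 7, 9, 17, 21, 22]
Compare 26 vs 37: take 26 from left. Merged: [2, 2, 7, 9, 17, 21, 22, 26]
Compare 29 vs 37: take 29 from left. Merged: [2, 2, 7, 9, 17, 21, 22, 26, 29]
Append remaining from right: [37, 40]. Merged: [2, 2, 7, 9, 17, 21, 22, 26, 29, 37, 40]

Final merged array: [2, 2, 7, 9, 17, 21, 22, 26, 29, 37, 40]
Total comparisons: 9

The merged array is [2, 2, 7, 9, 17, 21, 22, 26, 29, 37, 40], requiring 9 comparisons. The merge step runs in O(n) time where n is the total number of elements.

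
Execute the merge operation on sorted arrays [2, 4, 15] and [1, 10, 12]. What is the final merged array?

Merging process:

Compare 2 vs 1: take 1 from right. Merged: [1]
Compare 2 vs 10: take 2 from left. Merged: [1, 2]
Compare 4 vs 10: take 4 from left. Merged: [1, 2, 4]
Compare 15 vs 10: take 10 from right. Merged: [1, 2, 4, 10]
Compare 15 vs 12: take 12 from right. Merged: [1, 2, 4, 10, 12]
Append remaining from left: [15]. Merged: [1, 2, 4, 10, 12, 15]

Final merged array: [1, 2, 4, 10, 12, 15]
Total comparisons: 5

The merged array is [1, 2, 4, 10, 12, 15], requiring 5 comparisons. The merge step runs in O(n) time where n is the total number of elements.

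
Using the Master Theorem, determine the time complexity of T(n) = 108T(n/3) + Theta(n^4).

Master Theorem for T(n) = 108T(n/3) + O(n^4):

a = 108, b = 3, c = 4
log_b(a) = log_3(108) = 4.2619

Case 1: c = 4 < log_3(108) = 4.2619
T(n) = O(n^(log_3 108))

For T(n) = 108T(n/3) + O(n^4): log_3(108) = 4.2619. This is Case 1 of the Master Theorem (c < log_b(a), work dominated by leaves), giving O(n^(log_3 108)).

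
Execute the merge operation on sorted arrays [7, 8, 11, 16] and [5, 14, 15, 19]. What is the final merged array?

Merging process:

Compare 7 vs 5: take 5 from right. Merged: [5]
Compare 7 vs 14: take 7 from left. Merged: [5, 7]
Compare 8 vs 14: take 8 from left. Merged: [5, 7, 8]
Compare 11 vs 14: take 11 from left. Merged: [5, 7, 8, 11]
Compare 16 vs 14: take 14 from right. Merged: [5, 7, 8, 11, 14]
Compare 16 vs 15: take 15 from right. Merged: [5, 7, 8, 11, 14, 15]
Compare 16 vs 19: take 16 from left. Merged: [5, 7, 8, 11, 14, 15, 16]
Append remaining from right: [19]. Merged: [5, 7, 8, 11, 14, 15, 16, 19]

Final merged array: [5, 7, 8, 11, 14, 15, 16, 19]
Total comparisons: 7

The merged array is [5, 7, 8, 11, 14, 15, 16, 19], requiring 7 comparisons. The merge step runs in O(n) time where n is the total number of elements.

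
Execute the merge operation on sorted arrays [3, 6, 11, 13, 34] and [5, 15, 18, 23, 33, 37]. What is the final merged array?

Merging process:

Compare 3 vs 5: take 3 from left. Merged: [3]
Compare 6 vs 5: take 5 from right. Merged: [3, 5]
Compare 6 vs 15: take 6 from left. Merged: [3, 5, 6]
Compare 11 vs 15: take 11 from left. Merged: [3, 5, 6, 11]
Compare 13 vs 15: take 13 from left. Merged: [3, 5, 6, 11, 13]
Compare 34 vs 15: take 15 from right. Merged: [3, 5, 6, 11, 13, 15]
Compare 34 vs 18: take 18 from right. Merged: [3, 5, 6, 11, 13, 15, 18]
Compare 34 vs 23: take 23 from right. Merged: [3, 5, 6, 11, 13, 15, 18, 23]
Compare 34 vs 33: take 33 from right. Merged: [3, 5, 6, 11, 13, 15, 18, 23, 33]
Compare 34 vs 37: take 34 from left. Merged: [3, 5, 6, 11, 13, 15, 18, 23, 33, 34]
Append remaining from right: [37]. Merged: [3, 5, 6, 11, 13, 15, 18, 23, 33, 34, 37]

Final merged array: [3, 5, 6, 11, 13, 15, 18, 23, 33, 34, 37]
Total comparisons: 10

The merged array is [3, 5, 6, 11, 13, 15, 18, 23, 33, 34, 37], requiring 10 comparisons. The merge step runs in O(n) time where n is the total number of elements.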